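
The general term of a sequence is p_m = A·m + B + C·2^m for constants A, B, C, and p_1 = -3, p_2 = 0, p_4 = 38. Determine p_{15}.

130991

Plug in m = 1, 2, 4: A + B + 2C = -3; 2A + B + 4C = 0; 4A + B + 16C = 38.
Subtracting the first from the second: A + 2C = 3.
Subtracting the second from the third: 2A + 12C = 38.
Solving: C = 4, A = -5, then B = -6.
Therefore p_{15} = -75 + (-6) + 4·32768 = 130991.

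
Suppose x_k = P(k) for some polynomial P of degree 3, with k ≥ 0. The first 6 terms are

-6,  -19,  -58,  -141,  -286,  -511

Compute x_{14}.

-9106

1st diffs: -13, -39, -83, -145, -225.
2nd diffs: -26, -44, -62, -80.
3rd diffs: -18, -18, -18 (constant).
So x_k = -3k^3 - 4k^2 - 6k - 6.
Evaluating at k = 14 gives x_{14} = -9106.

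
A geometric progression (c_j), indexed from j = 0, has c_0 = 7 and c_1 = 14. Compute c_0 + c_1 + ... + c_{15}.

Common ratio r = 2.
c_j = 7·2^(j-0).
S = 7·(2^16 - 1)/(2 - 1) = 7·(65536 - 1)/(1) = 458745.

458745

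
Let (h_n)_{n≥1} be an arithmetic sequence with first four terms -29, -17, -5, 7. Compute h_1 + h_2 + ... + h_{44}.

Common difference d = 12.
h_n = -29 + (n - 1)·12.
h_{44} = 487; S = 44·(-29 + 487)/2 = 10076.

10076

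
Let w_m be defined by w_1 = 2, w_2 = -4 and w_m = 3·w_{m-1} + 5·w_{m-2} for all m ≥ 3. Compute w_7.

-1622

w_3 = -2;  w_4 = -26;  w_5 = -88;  w_6 = -394;  w_7 = -1622.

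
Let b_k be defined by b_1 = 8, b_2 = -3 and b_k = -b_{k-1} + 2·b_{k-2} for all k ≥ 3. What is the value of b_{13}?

b_3 = 19, b_4 = -25, b_5 = 63, …, b_{10} = -1873, b_{11} = 3759, b_{12} = -7505, b_{13} = 15023.
(Characteristic roots are 1 and -2.)

15023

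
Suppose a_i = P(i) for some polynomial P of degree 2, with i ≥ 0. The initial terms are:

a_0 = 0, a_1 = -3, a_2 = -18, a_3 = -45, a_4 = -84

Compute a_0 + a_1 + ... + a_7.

1st diffs: -3, -15, -27, -39.
2nd diffs: -12, -12, -12 (constant).
So a_i = -6i^2 + 3i.
Continuing: -135, -198, -273.
Summing i = 0..7 (8 terms) gives -756.

-756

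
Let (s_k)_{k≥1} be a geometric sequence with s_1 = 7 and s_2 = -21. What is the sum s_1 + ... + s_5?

427

Common ratio r = -3.
s_k = 7·(-3)^(k-1).
S = 7·((-3)^5 - 1)/(-3 - 1) = 7·(-243 - 1)/(-4) = 427.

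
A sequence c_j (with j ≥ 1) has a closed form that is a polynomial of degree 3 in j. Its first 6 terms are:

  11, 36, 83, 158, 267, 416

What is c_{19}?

8723

1st diffs: 25, 47, 75, 109, 149.
2nd diffs: 22, 28, 34, 40.
3rd diffs: 6, 6, 6 (constant).
So c_j = j^3 + 5j^2 + 3j + 2.
Evaluating at j = 19 gives c_{19} = 8723.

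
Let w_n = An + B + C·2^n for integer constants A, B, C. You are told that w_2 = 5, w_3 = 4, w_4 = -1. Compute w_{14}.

-16339

Plug in n = 2, 3, 4: 2A + B + 4C = 5; 3A + B + 8C = 4; 4A + B + 16C = -1.
Subtracting the first from the second: A + 4C = -1.
Subtracting the second from the third: A + 8C = -5.
Solving: C = -1, A = 3, then B = 3.
So w_n = 3·n + 3 + (-1)·2^n; at n=14 this is -16339.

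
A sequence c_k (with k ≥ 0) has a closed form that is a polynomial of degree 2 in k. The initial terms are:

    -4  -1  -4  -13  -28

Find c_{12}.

1st diffs: 3, -3, -9, -15.
2nd diffs: -6, -6, -6 (constant).
So c_k = -3k^2 + 6k - 4.
Evaluating at k = 12 gives c_{12} = -364.

-364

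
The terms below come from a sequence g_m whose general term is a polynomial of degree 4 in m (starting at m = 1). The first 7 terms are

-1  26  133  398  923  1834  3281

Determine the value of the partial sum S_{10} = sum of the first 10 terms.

1st diffs: 27, 107, 265, 525, 911, 1447.
2nd diffs: 80, 158, 260, 386, 536.
3rd diffs: 78, 102, 126, 150.
4th diffs: 24, 24, 24 (constant).
Newton forward-difference form: g_m = -1 + 27·C(m-1,1) + 80·C(m-1,2) + 78·C(m-1,3) + 24·C(m-1,4).
Continuing: 5438, 8503, 12698.
Summing m = 1..10 (10 terms) gives 33233.

33233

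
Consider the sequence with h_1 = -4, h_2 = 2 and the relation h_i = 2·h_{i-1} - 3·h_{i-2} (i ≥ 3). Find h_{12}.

-790

Compute successive terms:
h_3 = 16; h_4 = 26; h_5 = 4; h_6 = -70; h_7 = -152; h_8 = -94; h_9 = 268; h_{10} = 818; h_{11} = 832; h_{12} = -790.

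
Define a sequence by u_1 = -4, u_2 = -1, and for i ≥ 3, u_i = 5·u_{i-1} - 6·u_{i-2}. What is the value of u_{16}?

Iterate the recurrence:
u_3 = 19;  u_4 = 101;  u_5 = 391;  …;  u_{13} = 3675031;  u_{14} = 11070149;  u_{15} = 33300559;  u_{16} = 100081901.
(Characteristic roots are 3 and 2.)

100081901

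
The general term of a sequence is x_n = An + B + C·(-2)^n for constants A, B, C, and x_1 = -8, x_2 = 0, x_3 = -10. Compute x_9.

At n = 1, 2, 3: A + B - 2C = -8; 2A + B + 4C = 0; 3A + B - 8C = -10.
Subtracting the first from the second: A + 6C = 8.
Subtracting the second from the third: A - 12C = -10.
Solving: C = 1, A = 2, then B = -8.
So x_n = 2·n + (-8) + 1·(-2)^n; at n=9 this is -502.

-502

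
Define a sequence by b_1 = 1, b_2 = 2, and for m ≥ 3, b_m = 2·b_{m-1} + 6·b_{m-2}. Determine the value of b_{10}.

Step forward from the initial values:
b_3 = 10; b_4 = 32; b_5 = 124; b_6 = 440; b_7 = 1624; b_8 = 5888; b_9 = 21520; b_{10} = 78368.

78368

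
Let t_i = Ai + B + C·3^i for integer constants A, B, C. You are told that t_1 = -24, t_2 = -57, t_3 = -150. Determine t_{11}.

-885774

At i = 1, 2, 3: A + B + 3C = -24; 2A + B + 9C = -57; 3A + B + 27C = -150.
Subtracting the first from the second: A + 6C = -33.
Subtracting the second from the third: A + 18C = -93.
Solving: C = -5, A = -3, then B = -6.
So t_i = -3·i + (-6) + (-5)·3^i; at i=11 this is -885774.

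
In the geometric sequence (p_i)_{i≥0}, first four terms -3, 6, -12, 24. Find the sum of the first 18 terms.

Common ratio r = -2.
p_i = (-3)·(-2)^(i-0).
S = (-3)·((-2)^18 - 1)/(-2 - 1) = (-3)·(262144 - 1)/(-3) = 262143.

262143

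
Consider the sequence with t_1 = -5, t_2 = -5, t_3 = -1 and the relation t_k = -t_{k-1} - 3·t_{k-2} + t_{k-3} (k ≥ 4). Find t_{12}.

-1525

Step forward from the initial values:
t_4 = 11, t_5 = -13, t_6 = -21, t_7 = 71, t_8 = -21, t_9 = -213, t_{10} = 347, t_{11} = 271, t_{12} = -1525.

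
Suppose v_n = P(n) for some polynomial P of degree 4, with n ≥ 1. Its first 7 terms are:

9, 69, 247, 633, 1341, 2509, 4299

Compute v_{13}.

1st diffs: 60, 178, 386, 708, 1168, 1790.
2nd diffs: 118, 208, 322, 460, 622.
3rd diffs: 90, 114, 138, 162.
4th diffs: 24, 24, 24 (constant).
Newton forward-difference form: v_n = 9 + 60·C(n-1,1) + 118·C(n-1,2) + 90·C(n-1,3) + 24·C(n-1,4).
At n = 13: n-1 = 12, so v_{13} = 9 + 720 + 7788 + 19800 + 11880 = 40197.

40197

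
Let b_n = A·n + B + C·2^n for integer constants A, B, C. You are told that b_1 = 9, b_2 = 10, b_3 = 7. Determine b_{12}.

Plug in n = 1, 2, 3: A + B + 2C = 9; 2A + B + 4C = 10; 3A + B + 8C = 7.
Subtracting the first from the second: A + 2C = 1.
Subtracting the second from the third: A + 4C = -3.
Solving: C = -2, A = 5, then B = 8.
So b_n = 5·n + 8 + (-2)·2^n; at n=12 this is -8124.

-8124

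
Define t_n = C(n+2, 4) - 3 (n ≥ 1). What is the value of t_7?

123

C(9, 4) = 126, so t_7 = 123.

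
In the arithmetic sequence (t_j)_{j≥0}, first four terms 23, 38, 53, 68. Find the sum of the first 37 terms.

Common difference d = 15.
t_j = 23 + (j - 0)·15.
t_{36} = 563; S = 37·(23 + 563)/2 = 10841.

10841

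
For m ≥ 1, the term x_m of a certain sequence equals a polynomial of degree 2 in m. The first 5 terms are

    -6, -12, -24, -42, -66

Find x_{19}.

-1032

1st diffs: -6, -12, -18, -24.
2nd diffs: -6, -6, -6 (constant).
Newton forward-difference form: x_m = -6 + (-6)·C(m-1,1) + (-6)·C(m-1,2).
At m = 19: m-1 = 18, so x_{19} = -6 - 108 - 918 = -1032.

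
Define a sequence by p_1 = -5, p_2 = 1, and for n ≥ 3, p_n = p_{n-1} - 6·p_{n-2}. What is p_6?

-311

Iterate the recurrence:
p_3 = 31, p_4 = 25, p_5 = -161, p_6 = -311.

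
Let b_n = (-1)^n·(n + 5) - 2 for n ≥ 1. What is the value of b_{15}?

(-1)^15 = -1; n + 5 at n=15 is 20; so b_{15} = -22.

-22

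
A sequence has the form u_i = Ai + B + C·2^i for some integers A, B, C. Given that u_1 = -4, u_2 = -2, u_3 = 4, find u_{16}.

Plug in i = 1, 2, 3: A + B + 2C = -4; 2A + B + 4C = -2; 3A + B + 8C = 4.
Subtracting the first from the second: A + 2C = 2.
Subtracting the second from the third: A + 4C = 6.
Solving: C = 2, A = -2, then B = -6.
Therefore u_{16} = -32 + (-6) + 2·65536 = 131034.

131034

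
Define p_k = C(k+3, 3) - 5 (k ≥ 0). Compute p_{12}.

450

C(15, 3) = 455, so p_{12} = 450.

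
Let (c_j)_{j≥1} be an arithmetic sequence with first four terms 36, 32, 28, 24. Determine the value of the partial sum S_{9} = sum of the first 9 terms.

180

Common difference d = -4.
c_j = 36 + (j - 1)·(-4).
c_9 = 4; S = 9·(36 + 4)/2 = 180.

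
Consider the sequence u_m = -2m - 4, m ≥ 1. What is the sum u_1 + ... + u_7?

-84

Over m = 1..7: Σm = 28.
Total = (-2)·28 + (-4)·7 = -84.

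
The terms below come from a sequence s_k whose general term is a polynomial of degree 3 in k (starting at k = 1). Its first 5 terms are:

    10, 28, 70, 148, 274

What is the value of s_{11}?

2710

1st diffs: 18, 42, 78, 126.
2nd diffs: 24, 36, 48.
3rd diffs: 12, 12 (constant).
Newton forward-difference form: s_k = 10 + 18·C(k-1,1) + 24·C(k-1,2) + 12·C(k-1,3).
At k = 11: k-1 = 10, so s_{11} = 10 + 180 + 1080 + 1440 = 2710.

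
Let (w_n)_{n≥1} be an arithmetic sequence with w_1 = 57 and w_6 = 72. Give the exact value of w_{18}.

Common difference d = (72 - 57) / (6 - 1) = 3.
w_n = 57 + (n - 1)·3.
w_{18} = 57 + 17·3 = 108.

108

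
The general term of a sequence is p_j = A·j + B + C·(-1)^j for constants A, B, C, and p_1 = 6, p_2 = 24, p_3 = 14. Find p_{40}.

The three given values yield: A + B - C = 6; 2A + B + C = 24; 3A + B - C = 14.
Subtracting the first from the second: A + 2C = 18.
Subtracting the second from the third: A - 2C = -10.
Solving: C = 7, A = 4, then B = 9.
So p_j = 4·j + 9 + 7·(-1)^j; at j=40 this is 176.

176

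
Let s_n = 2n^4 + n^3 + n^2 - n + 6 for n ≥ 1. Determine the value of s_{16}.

135414

s_{16} = 2·16^4 + 1·16^3 + 1·16^2 - 1·16 + 6 = 135414.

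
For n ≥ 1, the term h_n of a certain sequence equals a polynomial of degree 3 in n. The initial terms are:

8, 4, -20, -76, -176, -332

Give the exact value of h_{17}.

-9176

1st diffs: -4, -24, -56, -100, -156.
2nd diffs: -20, -32, -44, -56.
3rd diffs: -12, -12, -12 (constant).
Newton forward-difference form: h_n = 8 + (-4)·C(n-1,1) + (-20)·C(n-1,2) + (-12)·C(n-1,3).
At n = 17: n-1 = 16, so h_{17} = 8 - 64 - 2400 - 6720 = -9176.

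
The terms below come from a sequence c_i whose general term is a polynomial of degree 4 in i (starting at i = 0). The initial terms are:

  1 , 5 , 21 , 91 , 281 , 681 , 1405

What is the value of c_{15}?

53191

1st diffs: 4, 16, 70, 190, 400, 724.
2nd diffs: 12, 54, 120, 210, 324.
3rd diffs: 42, 66, 90, 114.
4th diffs: 24, 24, 24 (constant).
So c_i = i^4 + i^3 - 4i^2 + 6i + 1.
Evaluating at i = 15 gives c_{15} = 53191.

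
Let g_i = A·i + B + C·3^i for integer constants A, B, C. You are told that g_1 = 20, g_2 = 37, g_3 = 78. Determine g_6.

1497

The three given values yield: A + B + 3C = 20; 2A + B + 9C = 37; 3A + B + 27C = 78.
Subtracting the first from the second: A + 6C = 17.
Subtracting the second from the third: A + 18C = 41.
Solving: C = 2, A = 5, then B = 9.
Hence g_6 = 5·6 + 9 + 2·729 = 1497.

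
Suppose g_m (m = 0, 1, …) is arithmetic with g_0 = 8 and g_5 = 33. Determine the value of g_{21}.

113

Common difference d = (33 - 8) / (5 - 0) = 5.
g_m = 8 + (m - 0)·5.
g_{21} = 8 + 21·5 = 113.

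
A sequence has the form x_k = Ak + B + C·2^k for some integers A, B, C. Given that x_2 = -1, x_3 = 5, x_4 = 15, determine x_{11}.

2061

Plug in k = 2, 3, 4: 2A + B + 4C = -1; 3A + B + 8C = 5; 4A + B + 16C = 15.
Subtracting the first from the second: A + 4C = 6.
Subtracting the second from the third: A + 8C = 10.
Solving: C = 1, A = 2, then B = -9.
So x_k = 2·k + (-9) + 1·2^k; at k=11 this is 2061.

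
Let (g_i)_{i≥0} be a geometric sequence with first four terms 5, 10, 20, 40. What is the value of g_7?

640

Common ratio r = 2.
g_i = 5·2^(i-0).
g_7 = 5·2^7 = 640.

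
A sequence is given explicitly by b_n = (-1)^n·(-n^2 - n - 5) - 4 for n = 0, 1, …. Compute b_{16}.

(-1)^16 = 1; -n^2 - n - 5 at n=16 is -277; so b_{16} = -281.

-281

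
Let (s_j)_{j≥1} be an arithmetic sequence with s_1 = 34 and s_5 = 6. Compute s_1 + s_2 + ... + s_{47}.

Common difference d = (6 - 34) / (5 - 1) = -7.
s_j = 34 + (j - 1)·(-7).
s_{47} = -288; S = 47·(34 + (-288))/2 = -5969.

-5969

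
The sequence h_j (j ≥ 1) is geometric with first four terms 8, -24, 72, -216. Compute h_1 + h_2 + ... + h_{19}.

2324522936

Common ratio r = -3.
h_j = 8·(-3)^(j-1).
S = 8·((-3)^19 - 1)/(-3 - 1) = 8·(-1162261467 - 1)/(-4) = 2324522936.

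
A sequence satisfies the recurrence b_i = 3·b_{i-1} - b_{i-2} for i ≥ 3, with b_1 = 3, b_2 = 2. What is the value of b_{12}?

15127

Compute successive terms:
b_3 = 3, b_4 = 7, b_5 = 18, b_6 = 47, b_7 = 123, b_8 = 322, b_9 = 843, b_{10} = 2207, b_{11} = 5778, b_{12} = 15127.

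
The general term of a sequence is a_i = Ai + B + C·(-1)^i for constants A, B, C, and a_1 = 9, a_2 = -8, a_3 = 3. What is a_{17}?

The three given values yield: A + B - C = 9; 2A + B + C = -8; 3A + B - C = 3.
Subtracting the first from the second: A + 2C = -17.
Subtracting the second from the third: A - 2C = 11.
Solving: C = -7, A = -3, then B = 5.
Therefore a_{17} = -51 + 5 + (-7)·(-1) = -39.

-39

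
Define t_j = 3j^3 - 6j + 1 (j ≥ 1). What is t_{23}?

36364

t_{23} = 3·23^3 - 6·23 + 1 = 36364.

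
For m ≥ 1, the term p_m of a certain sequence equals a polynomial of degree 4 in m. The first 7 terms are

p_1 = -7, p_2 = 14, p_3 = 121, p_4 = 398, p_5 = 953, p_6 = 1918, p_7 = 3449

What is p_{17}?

1st diffs: 21, 107, 277, 555, 965, 1531.
2nd diffs: 86, 170, 278, 410, 566.
3rd diffs: 84, 108, 132, 156.
4th diffs: 24, 24, 24 (constant).
Newton forward-difference form: p_m = -7 + 21·C(m-1,1) + 86·C(m-1,2) + 84·C(m-1,3) + 24·C(m-1,4).
At m = 17: m-1 = 16, so p_{17} = -7 + 336 + 10320 + 47040 + 43680 = 101369.

101369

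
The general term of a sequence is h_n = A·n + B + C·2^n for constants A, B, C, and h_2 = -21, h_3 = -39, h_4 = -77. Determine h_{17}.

Plug in n = 2, 3, 4: 2A + B + 4C = -21; 3A + B + 8C = -39; 4A + B + 16C = -77.
Subtracting the first from the second: A + 4C = -18.
Subtracting the second from the third: A + 8C = -38.
Solving: C = -5, A = 2, then B = -5.
Hence h_{17} = 2·17 + (-5) + (-5)·131072 = -655331.

-655331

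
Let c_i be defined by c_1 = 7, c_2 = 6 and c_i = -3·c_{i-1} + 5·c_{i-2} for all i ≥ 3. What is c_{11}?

Applying the relation repeatedly:
c_3 = 17  c_4 = -21  c_5 = 148  c_6 = -549  c_7 = 2387  c_8 = -9906  c_9 = 41653  c_{10} = -174489  c_{11} = 731732.

731732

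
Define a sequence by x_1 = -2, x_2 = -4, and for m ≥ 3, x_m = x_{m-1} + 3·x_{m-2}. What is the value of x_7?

Compute successive terms:
x_3 = -10  x_4 = -22  x_5 = -52  x_6 = -118  x_7 = -274.

-274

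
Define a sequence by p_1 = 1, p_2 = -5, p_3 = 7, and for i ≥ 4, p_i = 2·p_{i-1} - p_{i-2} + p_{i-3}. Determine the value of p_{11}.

756

Iterate the recurrence:
p_4 = 20; p_5 = 28; p_6 = 43; p_7 = 78; p_8 = 141; p_9 = 247; p_{10} = 431; p_{11} = 756.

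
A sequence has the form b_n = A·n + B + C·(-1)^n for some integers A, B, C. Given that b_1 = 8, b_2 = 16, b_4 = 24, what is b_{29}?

The three given values yield: A + B - C = 8; 2A + B + C = 16; 4A + B + C = 24.
Subtracting the first from the second: A + 2C = 8.
Subtracting the second from the third: 2A = 8.
Solving: C = 2, A = 4, then B = 6.
So b_n = 4·n + 6 + 2·(-1)^n; at n=29 this is 120.

120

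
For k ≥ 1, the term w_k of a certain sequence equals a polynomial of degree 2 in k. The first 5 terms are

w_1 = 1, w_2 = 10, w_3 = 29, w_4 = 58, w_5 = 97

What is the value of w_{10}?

1st diffs: 9, 19, 29, 39.
2nd diffs: 10, 10, 10 (constant).
Newton forward-difference form: w_k = 1 + 9·C(k-1,1) + 10·C(k-1,2).
At k = 10: k-1 = 9, so w_{10} = 1 + 81 + 360 = 442.

442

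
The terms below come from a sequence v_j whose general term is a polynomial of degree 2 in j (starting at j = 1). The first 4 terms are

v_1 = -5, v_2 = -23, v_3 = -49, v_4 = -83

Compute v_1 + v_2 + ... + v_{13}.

-3757

1st diffs: -18, -26, -34.
2nd diffs: -8, -8 (constant).
So v_j = -4j^2 - 6j + 5.
Continuing: …, -125, -175, -233, -299, …, v_{13} = -749.
Summing j = 1..13 (13 terms) gives -3757.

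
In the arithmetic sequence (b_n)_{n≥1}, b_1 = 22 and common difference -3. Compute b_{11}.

-8

b_n = 22 + (n - 1)·(-3).
b_{11} = 22 + 10·(-3) = -8.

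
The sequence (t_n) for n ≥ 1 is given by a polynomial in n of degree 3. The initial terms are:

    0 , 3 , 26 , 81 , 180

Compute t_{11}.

2370

1st diffs: 3, 23, 55, 99.
2nd diffs: 20, 32, 44.
3rd diffs: 12, 12 (constant).
So t_n = 2n^3 - 2n^2 - 5n + 5.
Evaluating at n = 11 gives t_{11} = 2370.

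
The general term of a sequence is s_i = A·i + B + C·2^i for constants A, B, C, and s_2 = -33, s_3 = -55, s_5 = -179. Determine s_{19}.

The three given values yield: 2A + B + 4C = -33; 3A + B + 8C = -55; 5A + B + 32C = -179.
Subtracting the first from the second: A + 4C = -22.
Subtracting the second from the third: 2A + 24C = -124.
Solving: C = -5, A = -2, then B = -9.
Hence s_{19} = -2·19 + (-9) + (-5)·524288 = -2621487.

-2621487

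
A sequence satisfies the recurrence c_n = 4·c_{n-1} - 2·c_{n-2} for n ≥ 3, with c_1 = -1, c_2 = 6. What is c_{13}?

5841856

c_3 = 26  c_4 = 92  c_5 = 316  …  c_{10} = 146784  c_{11} = 501152  c_{12} = 1711040  c_{13} = 5841856.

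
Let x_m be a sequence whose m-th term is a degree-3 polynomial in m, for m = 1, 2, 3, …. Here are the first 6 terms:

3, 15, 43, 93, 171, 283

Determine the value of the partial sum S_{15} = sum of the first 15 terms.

16775

1st diffs: 12, 28, 50, 78, 112.
2nd diffs: 16, 22, 28, 34.
3rd diffs: 6, 6, 6 (constant).
Newton forward-difference form: x_m = 3 + 12·C(m-1,1) + 16·C(m-1,2) + 6·C(m-1,3).
Continuing: …, 435, 633, 883, 1191, …, x_{15} = 3811.
Summing m = 1..15 (15 terms) gives 16775.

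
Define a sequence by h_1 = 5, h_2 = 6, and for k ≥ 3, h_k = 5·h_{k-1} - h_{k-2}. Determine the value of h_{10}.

1439231

Applying the relation repeatedly:
h_3 = 25  h_4 = 119  h_5 = 570  h_6 = 2731  h_7 = 13085  h_8 = 62694  h_9 = 300385  h_{10} = 1439231.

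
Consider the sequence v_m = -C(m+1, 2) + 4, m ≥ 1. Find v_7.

-24

C(8, 2) = 28, so v_7 = -24.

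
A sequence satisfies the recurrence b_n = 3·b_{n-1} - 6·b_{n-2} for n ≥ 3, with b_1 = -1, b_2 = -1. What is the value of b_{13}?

Iterate the recurrence:
b_3 = 3, b_4 = 15, b_5 = 27, …, b_{10} = 1863, b_{11} = 8019, b_{12} = 12879, b_{13} = -9477.

-9477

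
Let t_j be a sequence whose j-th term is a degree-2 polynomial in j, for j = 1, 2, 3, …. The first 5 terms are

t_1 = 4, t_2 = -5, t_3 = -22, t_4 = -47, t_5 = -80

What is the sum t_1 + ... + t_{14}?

-3675

1st diffs: -9, -17, -25, -33.
2nd diffs: -8, -8, -8 (constant).
Newton forward-difference form: t_j = 4 + (-9)·C(j-1,1) + (-8)·C(j-1,2).
Continuing: …, -121, -170, -227, -292, …, t_{14} = -737.
Summing j = 1..14 (14 terms) gives -3675.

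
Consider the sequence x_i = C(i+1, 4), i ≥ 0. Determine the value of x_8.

126

C(9, 4) = 126, so x_8 = 126.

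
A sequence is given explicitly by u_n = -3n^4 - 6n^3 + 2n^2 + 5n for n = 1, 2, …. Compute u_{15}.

u_{15} = -3·15^4 - 6·15^3 + 2·15^2 + 5·15 = -171600.

-171600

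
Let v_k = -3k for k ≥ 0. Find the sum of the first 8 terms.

Over k = 0..7: Σk = 28.
Total = (-3)·28 = -84.

-84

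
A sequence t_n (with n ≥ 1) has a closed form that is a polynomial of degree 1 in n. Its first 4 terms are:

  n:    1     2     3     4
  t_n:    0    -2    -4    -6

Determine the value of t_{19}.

1st diffs: -2, -2, -2 (constant).
So t_n = -2n + 2.
Evaluating at n = 19 gives t_{19} = -36.

-36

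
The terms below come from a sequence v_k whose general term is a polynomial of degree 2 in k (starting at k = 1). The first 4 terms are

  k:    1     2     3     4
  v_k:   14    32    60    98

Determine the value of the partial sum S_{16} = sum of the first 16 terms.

1st diffs: 18, 28, 38.
2nd diffs: 10, 10 (constant).
Newton forward-difference form: v_k = 14 + 18·C(k-1,1) + 10·C(k-1,2).
Continuing: …, 146, 204, 272, 350, …, v_{16} = 1334.
Summing k = 1..16 (16 terms) gives 7984.

7984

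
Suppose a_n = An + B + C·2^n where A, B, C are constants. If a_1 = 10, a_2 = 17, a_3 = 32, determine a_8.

The three given values yield: A + B + 2C = 10; 2A + B + 4C = 17; 3A + B + 8C = 32.
Subtracting the first from the second: A + 2C = 7.
Subtracting the second from the third: A + 4C = 15.
Solving: C = 4, A = -1, then B = 3.
So a_n = -1·n + 3 + 4·2^n; at n=8 this is 1019.

1019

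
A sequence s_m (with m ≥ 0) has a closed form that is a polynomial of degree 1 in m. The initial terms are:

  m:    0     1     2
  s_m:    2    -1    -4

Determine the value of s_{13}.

-37

1st diffs: -3, -3 (constant).
So s_m = -3m + 2.
Evaluating at m = 13 gives s_{13} = -37.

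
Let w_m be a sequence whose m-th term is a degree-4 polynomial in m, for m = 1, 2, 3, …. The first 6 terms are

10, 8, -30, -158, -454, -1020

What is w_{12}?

-18822

1st diffs: -2, -38, -128, -296, -566.
2nd diffs: -36, -90, -168, -270.
3rd diffs: -54, -78, -102.
4th diffs: -24, -24 (constant).
Newton forward-difference form: w_m = 10 + (-2)·C(m-1,1) + (-36)·C(m-1,2) + (-54)·C(m-1,3) + (-24)·C(m-1,4).
At m = 12: m-1 = 11, so w_{12} = 10 - 22 - 1980 - 8910 - 7920 = -18822.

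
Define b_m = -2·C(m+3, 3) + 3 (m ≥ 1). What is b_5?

-109

C(8, 3) = 56, so b_5 = -109.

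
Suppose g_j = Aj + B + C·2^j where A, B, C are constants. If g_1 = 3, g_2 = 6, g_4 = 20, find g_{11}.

The three given values yield: A + B + 2C = 3; 2A + B + 4C = 6; 4A + B + 16C = 20.
Subtracting the first from the second: A + 2C = 3.
Subtracting the second from the third: 2A + 12C = 14.
Solving: C = 1, A = 1, then B = 0.
Therefore g_{11} = 11 + 0 + 1·2048 = 2059.

2059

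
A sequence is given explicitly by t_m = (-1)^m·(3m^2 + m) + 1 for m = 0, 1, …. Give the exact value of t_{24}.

(-1)^24 = 1; 3m^2 + m at m=24 is 1752; so t_{24} = 1753.

1753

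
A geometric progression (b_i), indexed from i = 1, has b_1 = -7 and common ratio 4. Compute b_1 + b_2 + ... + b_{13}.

-156587347

b_i = (-7)·4^(i-1).
S = (-7)·(4^13 - 1)/(4 - 1) = (-7)·(67108864 - 1)/(3) = -156587347.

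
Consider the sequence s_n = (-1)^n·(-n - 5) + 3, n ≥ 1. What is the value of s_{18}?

-20

(-1)^18 = 1; -n - 5 at n=18 is -23; so s_{18} = -20.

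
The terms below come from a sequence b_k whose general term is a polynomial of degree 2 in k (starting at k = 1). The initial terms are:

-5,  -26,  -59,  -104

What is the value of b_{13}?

-1049

1st diffs: -21, -33, -45.
2nd diffs: -12, -12 (constant).
Newton forward-difference form: b_k = -5 + (-21)·C(k-1,1) + (-12)·C(k-1,2).
At k = 13: k-1 = 12, so b_{13} = -5 - 252 - 792 = -1049.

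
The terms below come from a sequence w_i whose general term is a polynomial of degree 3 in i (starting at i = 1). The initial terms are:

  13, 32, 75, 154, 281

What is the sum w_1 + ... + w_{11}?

1st diffs: 19, 43, 79, 127.
2nd diffs: 24, 36, 48.
3rd diffs: 12, 12 (constant).
Newton forward-difference form: w_i = 13 + 19·C(i-1,1) + 24·C(i-1,2) + 12·C(i-1,3).
Continuing: …, 468, 727, 1070, 1509, …, w_{11} = 2723.
Summing i = 1..11 (11 terms) gives 9108.

9108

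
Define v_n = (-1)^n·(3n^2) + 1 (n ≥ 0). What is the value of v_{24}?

(-1)^24 = 1; 3n^2 at n=24 is 1728; so v_{24} = 1729.

1729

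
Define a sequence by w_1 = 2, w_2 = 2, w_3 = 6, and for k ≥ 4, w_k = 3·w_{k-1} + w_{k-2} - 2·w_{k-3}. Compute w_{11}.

Iterate the recurrence:
w_4 = 16, w_5 = 50, w_6 = 154, w_7 = 480, w_8 = 1494, w_9 = 4654, w_{10} = 14496, w_{11} = 45154.

45154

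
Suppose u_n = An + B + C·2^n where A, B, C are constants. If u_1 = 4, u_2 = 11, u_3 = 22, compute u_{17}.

At n = 1, 2, 3: A + B + 2C = 4; 2A + B + 4C = 11; 3A + B + 8C = 22.
Subtracting the first from the second: A + 2C = 7.
Subtracting the second from the third: A + 4C = 11.
Solving: C = 2, A = 3, then B = -3.
Therefore u_{17} = 51 + (-3) + 2·131072 = 262192.

262192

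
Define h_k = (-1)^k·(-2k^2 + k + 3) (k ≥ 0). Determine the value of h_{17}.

558

(-1)^17 = -1; -2k^2 + k + 3 at k=17 is -558; so h_{17} = 558.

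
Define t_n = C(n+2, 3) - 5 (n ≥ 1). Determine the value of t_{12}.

C(14, 3) = 364, so t_{12} = 359.

359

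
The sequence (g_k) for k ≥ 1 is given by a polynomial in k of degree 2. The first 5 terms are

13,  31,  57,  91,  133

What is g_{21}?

1893

1st diffs: 18, 26, 34, 42.
2nd diffs: 8, 8, 8 (constant).
So g_k = 4k^2 + 6k + 3.
Evaluating at k = 21 gives g_{21} = 1893.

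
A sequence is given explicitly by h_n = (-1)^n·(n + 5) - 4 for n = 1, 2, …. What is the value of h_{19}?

-28

(-1)^19 = -1; n + 5 at n=19 is 24; so h_{19} = -28.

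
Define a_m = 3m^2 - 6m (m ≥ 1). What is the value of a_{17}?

a_{17} = 3·17^2 - 6·17 = 765.

765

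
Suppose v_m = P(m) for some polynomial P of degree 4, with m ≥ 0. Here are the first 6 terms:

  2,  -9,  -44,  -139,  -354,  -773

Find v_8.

-4454

1st diffs: -11, -35, -95, -215, -419.
2nd diffs: -24, -60, -120, -204.
3rd diffs: -36, -60, -84.
4th diffs: -24, -24 (constant).
Newton forward-difference form: v_m = 2 + (-11)·C(m,1) + (-24)·C(m,2) + (-36)·C(m,3) + (-24)·C(m,4).
At m = 8: m = 8, so v_8 = 2 - 88 - 672 - 2016 - 1680 = -4454.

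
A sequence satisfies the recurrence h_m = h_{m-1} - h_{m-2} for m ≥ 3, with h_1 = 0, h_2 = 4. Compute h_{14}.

4

Step forward from the initial values:
h_3 = 4;  h_4 = 0;  h_5 = -4;  …;  h_{11} = -4;  h_{12} = -4;  h_{13} = 0;  h_{14} = 4.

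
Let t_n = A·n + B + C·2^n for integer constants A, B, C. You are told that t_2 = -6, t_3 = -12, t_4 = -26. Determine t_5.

Plug in n = 2, 3, 4: 2A + B + 4C = -6; 3A + B + 8C = -12; 4A + B + 16C = -26.
Subtracting the first from the second: A + 4C = -6.
Subtracting the second from the third: A + 8C = -14.
Solving: C = -2, A = 2, then B = -2.
Therefore t_5 = 10 + (-2) + (-2)·32 = -56.

-56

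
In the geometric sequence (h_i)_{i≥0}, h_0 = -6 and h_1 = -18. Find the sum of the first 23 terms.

-282429536478

Common ratio r = 3.
h_i = (-6)·3^(i-0).
S = (-6)·(3^23 - 1)/(3 - 1) = (-6)·(94143178827 - 1)/(2) = -282429536478.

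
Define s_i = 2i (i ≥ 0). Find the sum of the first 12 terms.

132

Over i = 0..11: Σi = 66.
Total = (2)·66 = 132.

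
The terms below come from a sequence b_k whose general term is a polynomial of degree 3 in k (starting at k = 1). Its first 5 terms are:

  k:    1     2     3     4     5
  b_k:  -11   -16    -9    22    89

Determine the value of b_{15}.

1st diffs: -5, 7, 31, 67.
2nd diffs: 12, 24, 36.
3rd diffs: 12, 12 (constant).
Newton forward-difference form: b_k = -11 + (-5)·C(k-1,1) + 12·C(k-1,2) + 12·C(k-1,3).
At k = 15: k-1 = 14, so b_{15} = -11 - 70 + 1092 + 4368 = 5379.

5379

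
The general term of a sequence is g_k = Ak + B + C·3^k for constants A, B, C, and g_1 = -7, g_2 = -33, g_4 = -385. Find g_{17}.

-645700743

Plug in k = 1, 2, 4: A + B + 3C = -7; 2A + B + 9C = -33; 4A + B + 81C = -385.
Subtracting the first from the second: A + 6C = -26.
Subtracting the second from the third: 2A + 72C = -352.
Solving: C = -5, A = 4, then B = 4.
So g_k = 4·k + 4 + (-5)·3^k; at k=17 this is -645700743.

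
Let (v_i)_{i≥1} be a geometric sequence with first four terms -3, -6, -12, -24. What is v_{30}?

-1610612736

Common ratio r = 2.
v_i = (-3)·2^(i-1).
v_{30} = (-3)·2^29 = -1610612736.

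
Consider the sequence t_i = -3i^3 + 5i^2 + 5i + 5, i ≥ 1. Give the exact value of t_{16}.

-10923

t_{16} = -3·16^3 + 5·16^2 + 5·16 + 5 = -10923.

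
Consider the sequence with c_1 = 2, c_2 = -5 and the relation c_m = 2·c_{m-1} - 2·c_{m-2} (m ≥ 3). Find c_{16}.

Applying the relation repeatedly:
c_3 = -14;  c_4 = -18;  c_5 = -8;  …;  c_{13} = -128;  c_{14} = 320;  c_{15} = 896;  c_{16} = 1152.

1152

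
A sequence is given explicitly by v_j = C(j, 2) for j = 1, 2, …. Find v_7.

C(7, 2) = 21, so v_7 = 21.

21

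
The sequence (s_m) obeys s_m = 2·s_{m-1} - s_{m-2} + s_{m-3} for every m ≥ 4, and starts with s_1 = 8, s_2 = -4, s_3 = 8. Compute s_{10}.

s_4 = 28  s_5 = 44  s_6 = 68  s_7 = 120  s_8 = 216  s_9 = 380  s_{10} = 664.

664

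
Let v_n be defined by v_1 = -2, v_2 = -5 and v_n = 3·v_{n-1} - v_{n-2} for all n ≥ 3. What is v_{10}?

-10946

Step forward from the initial values:
v_3 = -13;  v_4 = -34;  v_5 = -89;  v_6 = -233;  v_7 = -610;  v_8 = -1597;  v_9 = -4181;  v_{10} = -10946.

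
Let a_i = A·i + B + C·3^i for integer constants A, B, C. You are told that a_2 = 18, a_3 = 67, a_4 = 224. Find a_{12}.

Plug in i = 2, 3, 4: 2A + B + 9C = 18; 3A + B + 27C = 67; 4A + B + 81C = 224.
Subtracting the first from the second: A + 18C = 49.
Subtracting the second from the third: A + 54C = 157.
Solving: C = 3, A = -5, then B = 1.
So a_i = -5·i + 1 + 3·3^i; at i=12 this is 1594264.

1594264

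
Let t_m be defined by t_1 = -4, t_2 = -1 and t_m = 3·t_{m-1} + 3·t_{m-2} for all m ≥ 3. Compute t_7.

Step forward from the initial values:
t_3 = -15;  t_4 = -48;  t_5 = -189;  t_6 = -711;  t_7 = -2700.

-2700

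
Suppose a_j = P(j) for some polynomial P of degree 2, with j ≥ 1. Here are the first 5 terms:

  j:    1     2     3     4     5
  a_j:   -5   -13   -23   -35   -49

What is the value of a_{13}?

1st diffs: -8, -10, -12, -14.
2nd diffs: -2, -2, -2 (constant).
So a_j = -j^2 - 5j + 1.
Evaluating at j = 13 gives a_{13} = -233.

-233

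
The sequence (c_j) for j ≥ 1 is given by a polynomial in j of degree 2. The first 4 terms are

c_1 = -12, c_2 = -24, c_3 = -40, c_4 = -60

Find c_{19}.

-840

1st diffs: -12, -16, -20.
2nd diffs: -4, -4 (constant).
So c_j = -2j^2 - 6j - 4.
Evaluating at j = 19 gives c_{19} = -840.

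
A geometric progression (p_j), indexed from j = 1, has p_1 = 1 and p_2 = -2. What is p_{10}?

Common ratio r = -2.
p_j = 1·(-2)^(j-1).
p_{10} = 1·(-2)^9 = -512.

-512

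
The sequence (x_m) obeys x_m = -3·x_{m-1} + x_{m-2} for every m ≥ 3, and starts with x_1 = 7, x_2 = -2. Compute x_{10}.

-53429

x_3 = 13; x_4 = -41; x_5 = 136; x_6 = -449; x_7 = 1483; x_8 = -4898; x_9 = 16177; x_{10} = -53429.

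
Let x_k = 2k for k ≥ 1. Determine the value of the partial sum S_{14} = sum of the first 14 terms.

210

Over k = 1..14: Σk = 105.
Total = (2)·105 = 210.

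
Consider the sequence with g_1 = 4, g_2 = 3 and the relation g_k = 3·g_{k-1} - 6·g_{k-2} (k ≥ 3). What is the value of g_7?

837

Iterate the recurrence:
g_3 = -15  g_4 = -63  g_5 = -99  g_6 = 81  g_7 = 837.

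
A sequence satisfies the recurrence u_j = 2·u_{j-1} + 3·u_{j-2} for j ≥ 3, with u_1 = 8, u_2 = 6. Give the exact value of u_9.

22968

Step forward from the initial values:
u_3 = 36, u_4 = 90, u_5 = 288, u_6 = 846, u_7 = 2556, u_8 = 7650, u_9 = 22968.
(Characteristic roots are 3 and -1.)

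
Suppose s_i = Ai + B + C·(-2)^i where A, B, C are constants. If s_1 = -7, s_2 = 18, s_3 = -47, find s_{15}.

-163907

The three given values yield: A + B - 2C = -7; 2A + B + 4C = 18; 3A + B - 8C = -47.
Subtracting the first from the second: A + 6C = 25.
Subtracting the second from the third: A - 12C = -65.
Solving: C = 5, A = -5, then B = 8.
Hence s_{15} = -5·15 + 8 + 5·(-32768) = -163907.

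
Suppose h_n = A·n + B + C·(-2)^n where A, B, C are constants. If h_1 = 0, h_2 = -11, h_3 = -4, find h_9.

470

Write the equations: A + B - 2C = 0; 2A + B + 4C = -11; 3A + B - 8C = -4.
Subtracting the first from the second: A + 6C = -11.
Subtracting the second from the third: A - 12C = 7.
Solving: C = -1, A = -5, then B = 3.
So h_n = -5·n + 3 + (-1)·(-2)^n; at n=9 this is 470.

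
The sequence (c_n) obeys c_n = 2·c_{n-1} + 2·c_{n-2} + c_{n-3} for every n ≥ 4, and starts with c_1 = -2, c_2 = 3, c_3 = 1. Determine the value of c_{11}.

Applying the relation repeatedly:
c_4 = 6, c_5 = 17, c_6 = 47, c_7 = 134, c_8 = 379, c_9 = 1073, c_{10} = 3038, c_{11} = 8601.

8601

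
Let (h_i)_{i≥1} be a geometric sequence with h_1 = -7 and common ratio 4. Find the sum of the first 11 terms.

-9786707

h_i = (-7)·4^(i-1).
S = (-7)·(4^11 - 1)/(4 - 1) = (-7)·(4194304 - 1)/(3) = -9786707.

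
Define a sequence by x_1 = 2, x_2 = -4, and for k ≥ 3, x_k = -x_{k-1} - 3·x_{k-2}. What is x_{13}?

-878

x_3 = -2; x_4 = 14; x_5 = -8; …; x_{10} = 86; x_{11} = 568; x_{12} = -826; x_{13} = -878.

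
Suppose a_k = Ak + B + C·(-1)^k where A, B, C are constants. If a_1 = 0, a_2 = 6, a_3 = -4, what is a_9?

-16

Plug in k = 1, 2, 3: A + B - C = 0; 2A + B + C = 6; 3A + B - C = -4.
Subtracting the first from the second: A + 2C = 6.
Subtracting the second from the third: A - 2C = -10.
Solving: C = 4, A = -2, then B = 6.
Therefore a_9 = -18 + 6 + 4·(-1) = -16.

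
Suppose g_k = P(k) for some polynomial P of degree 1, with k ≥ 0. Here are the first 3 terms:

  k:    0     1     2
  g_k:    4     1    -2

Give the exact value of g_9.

1st diffs: -3, -3 (constant).
So g_k = -3k + 4.
Evaluating at k = 9 gives g_9 = -23.

-23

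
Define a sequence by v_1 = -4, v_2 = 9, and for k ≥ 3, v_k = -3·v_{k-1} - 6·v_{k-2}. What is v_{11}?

Iterate the recurrence:
v_3 = -3; v_4 = -45; v_5 = 153; v_6 = -189; v_7 = -351; v_8 = 2187; v_9 = -4455; v_{10} = 243; v_{11} = 26001.

26001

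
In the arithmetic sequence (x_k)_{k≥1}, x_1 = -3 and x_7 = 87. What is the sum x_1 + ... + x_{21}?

3087

Common difference d = (87 - (-3)) / (7 - 1) = 15.
x_k = -3 + (k - 1)·15.
x_{21} = 297; S = 21·(-3 + 297)/2 = 3087.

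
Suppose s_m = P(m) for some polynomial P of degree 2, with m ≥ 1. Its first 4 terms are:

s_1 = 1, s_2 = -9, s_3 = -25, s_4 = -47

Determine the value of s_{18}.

-985

1st diffs: -10, -16, -22.
2nd diffs: -6, -6 (constant).
So s_m = -3m^2 - m + 5.
Evaluating at m = 18 gives s_{18} = -985.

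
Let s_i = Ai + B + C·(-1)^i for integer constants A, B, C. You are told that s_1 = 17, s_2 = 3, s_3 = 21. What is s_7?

29

Plug in i = 1, 2, 3: A + B - C = 17; 2A + B + C = 3; 3A + B - C = 21.
Subtracting the first from the second: A + 2C = -14.
Subtracting the second from the third: A - 2C = 18.
Solving: C = -8, A = 2, then B = 7.
So s_i = 2·i + 7 + (-8)·(-1)^i; at i=7 this is 29.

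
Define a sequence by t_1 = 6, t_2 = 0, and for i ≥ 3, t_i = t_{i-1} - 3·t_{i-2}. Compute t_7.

t_3 = -18;  t_4 = -18;  t_5 = 36;  t_6 = 90;  t_7 = -18.

-18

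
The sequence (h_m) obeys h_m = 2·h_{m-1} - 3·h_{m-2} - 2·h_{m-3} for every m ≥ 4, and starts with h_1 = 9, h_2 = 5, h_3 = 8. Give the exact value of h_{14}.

Iterate the recurrence:
h_4 = -17;  h_5 = -68;  h_6 = -101;  …;  h_{11} = -3116;  h_{12} = -10345;  h_{13} = -12596;  h_{14} = 12075.

12075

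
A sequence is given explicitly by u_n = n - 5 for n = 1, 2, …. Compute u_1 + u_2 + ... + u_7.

Over n = 1..7: Σn = 28.
Total = (1)·28 + (-5)·7 = -7.

-7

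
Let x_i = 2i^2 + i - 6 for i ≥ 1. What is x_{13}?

345

x_{13} = 2·13^2 + 1·13 - 6 = 345.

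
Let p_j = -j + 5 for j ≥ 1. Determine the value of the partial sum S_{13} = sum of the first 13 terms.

Over j = 1..13: Σj = 91.
Total = (-1)·91 + (5)·13 = -26.

-26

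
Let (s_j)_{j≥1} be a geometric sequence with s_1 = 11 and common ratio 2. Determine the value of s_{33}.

s_j = 11·2^(j-1).
s_{33} = 11·2^32 = 47244640256.

47244640256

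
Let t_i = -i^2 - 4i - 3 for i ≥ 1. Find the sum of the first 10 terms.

Over i = 1..10: Σi = 55, Σi² = 385.
Total = (-1)·385 + (-4)·55 + (-3)·10 = -635.

-635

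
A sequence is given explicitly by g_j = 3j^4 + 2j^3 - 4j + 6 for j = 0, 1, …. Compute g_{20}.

g_{20} = 3·20^4 + 2·20^3 - 4·20 + 6 = 495926.

495926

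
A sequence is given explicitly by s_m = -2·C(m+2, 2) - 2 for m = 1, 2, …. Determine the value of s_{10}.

C(12, 2) = 66, so s_{10} = -134.

-134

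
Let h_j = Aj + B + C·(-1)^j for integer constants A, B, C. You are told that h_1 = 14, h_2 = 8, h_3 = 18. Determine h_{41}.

94

At j = 1, 2, 3: A + B - C = 14; 2A + B + C = 8; 3A + B - C = 18.
Subtracting the first from the second: A + 2C = -6.
Subtracting the second from the third: A - 2C = 10.
Solving: C = -4, A = 2, then B = 8.
Therefore h_{41} = 82 + 8 + (-4)·(-1) = 94.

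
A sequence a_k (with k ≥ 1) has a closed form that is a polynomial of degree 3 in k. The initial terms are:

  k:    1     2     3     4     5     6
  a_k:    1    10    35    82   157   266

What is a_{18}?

1st diffs: 9, 25, 47, 75, 109.
2nd diffs: 16, 22, 28, 34.
3rd diffs: 6, 6, 6 (constant).
Newton forward-difference form: a_k = 1 + 9·C(k-1,1) + 16·C(k-1,2) + 6·C(k-1,3).
At k = 18: k-1 = 17, so a_{18} = 1 + 153 + 2176 + 4080 = 6410.

6410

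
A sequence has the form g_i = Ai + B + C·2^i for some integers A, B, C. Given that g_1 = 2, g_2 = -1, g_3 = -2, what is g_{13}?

8132

Write the equations: A + B + 2C = 2; 2A + B + 4C = -1; 3A + B + 8C = -2.
Subtracting the first from the second: A + 2C = -3.
Subtracting the second from the third: A + 4C = -1.
Solving: C = 1, A = -5, then B = 5.
Therefore g_{13} = -65 + 5 + 1·8192 = 8132.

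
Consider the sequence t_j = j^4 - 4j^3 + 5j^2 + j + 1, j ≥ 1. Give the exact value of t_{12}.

14557

t_{12} = 1·12^4 - 4·12^3 + 5·12^2 + 1·12 + 1 = 14557.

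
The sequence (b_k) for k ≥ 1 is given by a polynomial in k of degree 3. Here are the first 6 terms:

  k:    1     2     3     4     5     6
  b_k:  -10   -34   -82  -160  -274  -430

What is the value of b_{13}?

1st diffs: -24, -48, -78, -114, -156.
2nd diffs: -24, -30, -36, -42.
3rd diffs: -6, -6, -6 (constant).
Newton forward-difference form: b_k = -10 + (-24)·C(k-1,1) + (-24)·C(k-1,2) + (-6)·C(k-1,3).
At k = 13: k-1 = 12, so b_{13} = -10 - 288 - 1584 - 1320 = -3202.

-3202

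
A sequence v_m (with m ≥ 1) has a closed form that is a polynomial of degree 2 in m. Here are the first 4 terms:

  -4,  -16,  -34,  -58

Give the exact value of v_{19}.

1st diffs: -12, -18, -24.
2nd diffs: -6, -6 (constant).
Newton forward-difference form: v_m = -4 + (-12)·C(m-1,1) + (-6)·C(m-1,2).
At m = 19: m-1 = 18, so v_{19} = -4 - 216 - 918 = -1138.

-1138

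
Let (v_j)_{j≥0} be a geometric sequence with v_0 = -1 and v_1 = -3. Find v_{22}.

Common ratio r = 3.
v_j = (-1)·3^(j-0).
v_{22} = (-1)·3^22 = -31381059609.

-31381059609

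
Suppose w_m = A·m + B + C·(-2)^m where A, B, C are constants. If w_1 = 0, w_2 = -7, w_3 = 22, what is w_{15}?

65602

The three given values yield: A + B - 2C = 0; 2A + B + 4C = -7; 3A + B - 8C = 22.
Subtracting the first from the second: A + 6C = -7.
Subtracting the second from the third: A - 12C = 29.
Solving: C = -2, A = 5, then B = -9.
Hence w_{15} = 5·15 + (-9) + (-2)·(-32768) = 65602.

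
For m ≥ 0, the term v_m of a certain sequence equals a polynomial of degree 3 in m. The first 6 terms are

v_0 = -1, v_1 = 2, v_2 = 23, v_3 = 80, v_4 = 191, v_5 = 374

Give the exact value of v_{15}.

1st diffs: 3, 21, 57, 111, 183.
2nd diffs: 18, 36, 54, 72.
3rd diffs: 18, 18, 18 (constant).
Newton forward-difference form: v_m = -1 + 3·C(m,1) + 18·C(m,2) + 18·C(m,3).
At m = 15: m = 15, so v_{15} = -1 + 45 + 1890 + 8190 = 10124.

10124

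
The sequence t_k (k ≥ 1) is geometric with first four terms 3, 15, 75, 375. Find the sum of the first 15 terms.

Common ratio r = 5.
t_k = 3·5^(k-1).
S = 3·(5^15 - 1)/(5 - 1) = 3·(30517578125 - 1)/(4) = 22888183593.

22888183593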